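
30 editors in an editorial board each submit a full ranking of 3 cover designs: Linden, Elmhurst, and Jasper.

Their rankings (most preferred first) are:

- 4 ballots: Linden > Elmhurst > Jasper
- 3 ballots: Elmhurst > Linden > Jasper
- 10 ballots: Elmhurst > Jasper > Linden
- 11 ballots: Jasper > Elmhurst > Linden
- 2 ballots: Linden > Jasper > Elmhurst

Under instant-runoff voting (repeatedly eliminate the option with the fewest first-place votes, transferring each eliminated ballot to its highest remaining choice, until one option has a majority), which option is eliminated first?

Linden

Round 1: Elmhurst 13, Jasper 11, Linden 6. Linden has the fewest and is eliminated.
Round 2: Elmhurst 17, Jasper 13. Elmhurst has a majority.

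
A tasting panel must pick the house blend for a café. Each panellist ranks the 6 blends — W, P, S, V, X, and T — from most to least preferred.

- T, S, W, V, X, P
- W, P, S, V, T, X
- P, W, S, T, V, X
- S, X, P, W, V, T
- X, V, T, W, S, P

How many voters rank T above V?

Ballots ranking T above V: 2.
Ballots ranking V above T: 3.
So 2 of 5 voters prefer T to V.

2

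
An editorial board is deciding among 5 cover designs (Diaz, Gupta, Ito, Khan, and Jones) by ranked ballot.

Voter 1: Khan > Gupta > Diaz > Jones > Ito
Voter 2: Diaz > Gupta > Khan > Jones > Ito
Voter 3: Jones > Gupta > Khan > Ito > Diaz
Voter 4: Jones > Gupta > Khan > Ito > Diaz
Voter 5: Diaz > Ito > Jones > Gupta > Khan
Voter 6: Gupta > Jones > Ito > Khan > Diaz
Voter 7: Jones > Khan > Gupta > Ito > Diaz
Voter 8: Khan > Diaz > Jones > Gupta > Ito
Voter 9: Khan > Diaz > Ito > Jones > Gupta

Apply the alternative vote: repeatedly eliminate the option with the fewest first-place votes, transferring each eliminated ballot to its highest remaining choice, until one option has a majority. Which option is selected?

Jones

Round 1: Khan 3, Jones 3, Diaz 2, Gupta 1, Ito 0. Ito has the fewest and is eliminated.
Round 2: Khan 3, Jones 3, Diaz 2, Gupta 1. Gupta has the fewest and is eliminated.
Round 3: Jones 4, Khan 3, Diaz 2. Diaz has the fewest and is eliminated.
Round 4: Jones 5, Khan 4. Jones has a majority.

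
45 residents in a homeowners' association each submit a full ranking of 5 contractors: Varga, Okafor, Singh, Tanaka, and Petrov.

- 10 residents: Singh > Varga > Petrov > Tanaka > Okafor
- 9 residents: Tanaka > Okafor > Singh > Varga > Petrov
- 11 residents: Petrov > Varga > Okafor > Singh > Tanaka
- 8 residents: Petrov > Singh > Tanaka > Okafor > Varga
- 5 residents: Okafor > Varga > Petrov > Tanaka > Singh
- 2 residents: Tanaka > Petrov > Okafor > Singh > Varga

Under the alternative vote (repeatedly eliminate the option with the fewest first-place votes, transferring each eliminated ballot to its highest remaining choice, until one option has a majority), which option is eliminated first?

Round 1: Petrov 19, Tanaka 11, Singh 10, Okafor 5, Varga 0. Varga has the fewest and is eliminated.
Round 2: Petrov 19, Tanaka 11, Singh 10, Okafor 5. Okafor has the fewest and is eliminated.
Round 3: Petrov 24, Tanaka 11, Singh 10. Petrov has a majority.

Varga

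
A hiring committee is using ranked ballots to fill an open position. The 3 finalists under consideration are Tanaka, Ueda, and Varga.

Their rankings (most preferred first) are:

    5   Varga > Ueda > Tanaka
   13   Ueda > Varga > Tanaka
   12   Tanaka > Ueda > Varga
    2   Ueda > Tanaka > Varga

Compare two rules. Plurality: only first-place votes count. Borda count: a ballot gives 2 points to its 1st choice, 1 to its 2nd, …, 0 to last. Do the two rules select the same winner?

Plurality first-place counts: Tanaka 12, Ueda 15, Varga 5 → Ueda.
Borda totals: Tanaka 26, Ueda 47, Varga 23 → Ueda.
The two rules agree on Ueda.

Yes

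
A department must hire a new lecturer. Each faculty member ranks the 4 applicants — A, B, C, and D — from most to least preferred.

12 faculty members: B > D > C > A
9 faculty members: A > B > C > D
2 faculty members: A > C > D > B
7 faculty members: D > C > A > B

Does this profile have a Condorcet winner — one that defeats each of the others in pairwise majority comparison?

No

Head-to-head results (30 voters total):
A vs B: A wins 18–12.
A vs C: C wins 19–11.
A vs D: D wins 19–11.
B vs C: B wins 21–9.
B vs D: B wins 21–9.
C vs D: D wins 19–11.
No candidate beats all others: A beats B beats C beats A, a majority cycle.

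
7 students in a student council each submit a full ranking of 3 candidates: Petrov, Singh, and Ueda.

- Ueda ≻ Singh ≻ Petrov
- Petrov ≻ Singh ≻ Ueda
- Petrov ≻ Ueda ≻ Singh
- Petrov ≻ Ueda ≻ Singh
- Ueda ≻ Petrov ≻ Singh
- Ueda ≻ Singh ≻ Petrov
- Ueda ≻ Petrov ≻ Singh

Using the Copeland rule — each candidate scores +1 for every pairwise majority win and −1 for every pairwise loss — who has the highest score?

Pairwise results:
  Petrov vs Singh: Petrov wins 5–2.
  Petrov vs Ueda: Ueda wins 4–3.
  Singh vs Ueda: Ueda wins 6–1.
Copeland scores (wins − losses):
  Petrov: 1 − 1 = 0
  Singh: 0 − 2 = -2
  Ueda: 2 − 0 = 2
Ueda has the best Copeland score.

Ueda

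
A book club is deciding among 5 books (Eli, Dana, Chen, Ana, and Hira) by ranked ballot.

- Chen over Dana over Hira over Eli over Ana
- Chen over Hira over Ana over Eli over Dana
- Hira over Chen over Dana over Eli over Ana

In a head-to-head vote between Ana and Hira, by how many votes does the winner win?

Ballots ranking Ana above Hira: 0.
Ballots ranking Hira above Ana: 3.
Hira wins 3–0, a margin of 3.

3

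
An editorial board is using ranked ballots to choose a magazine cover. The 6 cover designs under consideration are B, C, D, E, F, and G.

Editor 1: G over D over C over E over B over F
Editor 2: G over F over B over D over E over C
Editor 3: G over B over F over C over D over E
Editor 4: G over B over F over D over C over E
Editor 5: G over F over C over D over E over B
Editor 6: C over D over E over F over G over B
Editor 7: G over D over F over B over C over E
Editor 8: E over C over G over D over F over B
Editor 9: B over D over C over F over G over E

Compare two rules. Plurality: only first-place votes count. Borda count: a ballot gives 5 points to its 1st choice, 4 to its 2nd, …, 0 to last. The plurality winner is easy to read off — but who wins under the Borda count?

Plurality first-place counts: B 1, C 1, D 0, E 1, F 0, G 6 → G.
Borda totals: B 19, C 22, D 25, E 12, F 22, G 35 → G.

G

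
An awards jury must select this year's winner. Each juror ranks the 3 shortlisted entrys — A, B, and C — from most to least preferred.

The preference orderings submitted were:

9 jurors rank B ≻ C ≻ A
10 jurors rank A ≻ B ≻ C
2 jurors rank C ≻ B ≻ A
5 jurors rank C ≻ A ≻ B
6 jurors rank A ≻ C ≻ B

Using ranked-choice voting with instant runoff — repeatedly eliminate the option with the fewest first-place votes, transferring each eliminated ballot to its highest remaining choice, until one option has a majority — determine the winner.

Round 1: A 16, B 9, C 7. C has the fewest and is eliminated.
Round 2: A 21, B 11. A has a majority.

A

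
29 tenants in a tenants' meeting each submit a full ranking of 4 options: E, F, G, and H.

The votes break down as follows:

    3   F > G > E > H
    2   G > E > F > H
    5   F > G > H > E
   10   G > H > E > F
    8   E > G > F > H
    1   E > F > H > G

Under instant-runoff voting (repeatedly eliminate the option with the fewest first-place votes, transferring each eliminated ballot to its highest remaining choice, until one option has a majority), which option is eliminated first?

H

Round 1: G 12, E 9, F 8, H 0. H has the fewest and is eliminated.
Round 2: G 12, E 9, F 8. F has the fewest and is eliminated.
Round 3: G 20, E 9. G has a majority.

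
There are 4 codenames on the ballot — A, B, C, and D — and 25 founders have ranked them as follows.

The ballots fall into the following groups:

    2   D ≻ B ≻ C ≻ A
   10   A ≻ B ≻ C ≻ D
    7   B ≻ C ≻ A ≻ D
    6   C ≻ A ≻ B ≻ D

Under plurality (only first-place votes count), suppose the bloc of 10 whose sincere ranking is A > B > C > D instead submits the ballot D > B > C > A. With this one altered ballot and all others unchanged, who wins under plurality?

First-place totals with the altered ballot: A 0, B 7, C 6, D 12.
The switch changes the winner from A to D.

D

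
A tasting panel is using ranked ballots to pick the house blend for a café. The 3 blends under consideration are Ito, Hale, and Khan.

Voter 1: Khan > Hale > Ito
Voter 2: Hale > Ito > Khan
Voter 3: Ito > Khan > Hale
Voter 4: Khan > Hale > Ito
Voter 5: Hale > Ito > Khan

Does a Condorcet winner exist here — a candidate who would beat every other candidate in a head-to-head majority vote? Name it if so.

Head-to-head results (5 voters total):
Ito vs Hale: Hale wins 4–1.
Ito vs Khan: Ito wins 3–2.
Hale vs Khan: Khan wins 3–2.
No candidate beats all others: Ito beats Khan beats Hale beats Ito, a majority cycle.

There is no Condorcet winner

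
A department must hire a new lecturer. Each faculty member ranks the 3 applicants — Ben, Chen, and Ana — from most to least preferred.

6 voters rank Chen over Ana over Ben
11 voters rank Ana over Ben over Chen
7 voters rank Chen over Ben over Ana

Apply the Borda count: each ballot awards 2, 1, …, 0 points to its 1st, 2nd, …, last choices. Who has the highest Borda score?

Borda scores:
  Ben: 6·0 + 11·1 + 7·1 = 18
  Chen: 6·2 + 11·0 + 7·2 = 26
  Ana: 6·1 + 11·2 + 7·0 = 28
Ana has the highest total.

Ana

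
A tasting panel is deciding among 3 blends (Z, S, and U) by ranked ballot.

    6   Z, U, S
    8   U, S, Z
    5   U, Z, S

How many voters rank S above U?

0

Ballots ranking S above U: 0.
Ballots ranking U above S: 6+8+5 = 19.
So 0 of 19 voters prefer S to U.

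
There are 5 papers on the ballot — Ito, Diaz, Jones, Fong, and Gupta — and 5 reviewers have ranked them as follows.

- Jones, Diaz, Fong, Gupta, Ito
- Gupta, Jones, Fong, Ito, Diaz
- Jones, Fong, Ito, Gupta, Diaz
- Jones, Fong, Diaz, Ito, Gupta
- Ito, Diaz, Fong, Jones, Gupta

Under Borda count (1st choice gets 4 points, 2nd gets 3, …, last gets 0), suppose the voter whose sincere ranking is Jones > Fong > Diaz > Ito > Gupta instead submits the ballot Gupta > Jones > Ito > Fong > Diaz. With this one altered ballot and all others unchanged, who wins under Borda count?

Jones

Borda totals with the altered ballot: Ito 9, Diaz 6, Jones 15, Fong 10, Gupta 10.
The winner is unchanged: still Jones.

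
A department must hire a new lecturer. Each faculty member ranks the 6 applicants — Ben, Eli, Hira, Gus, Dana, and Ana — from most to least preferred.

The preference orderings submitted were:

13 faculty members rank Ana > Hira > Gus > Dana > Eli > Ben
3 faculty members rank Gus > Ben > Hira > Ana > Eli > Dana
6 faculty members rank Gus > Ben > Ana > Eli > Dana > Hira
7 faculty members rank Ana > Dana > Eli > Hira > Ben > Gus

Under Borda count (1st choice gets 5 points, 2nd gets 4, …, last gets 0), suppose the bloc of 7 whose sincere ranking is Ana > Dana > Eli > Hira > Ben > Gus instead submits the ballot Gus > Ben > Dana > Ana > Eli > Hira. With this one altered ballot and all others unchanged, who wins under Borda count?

Borda totals with the altered ballot: Ben 64, Eli 35, Hira 61, Gus 119, Dana 53, Ana 103.
The switch changes the winner from Ana to Gus.

Gus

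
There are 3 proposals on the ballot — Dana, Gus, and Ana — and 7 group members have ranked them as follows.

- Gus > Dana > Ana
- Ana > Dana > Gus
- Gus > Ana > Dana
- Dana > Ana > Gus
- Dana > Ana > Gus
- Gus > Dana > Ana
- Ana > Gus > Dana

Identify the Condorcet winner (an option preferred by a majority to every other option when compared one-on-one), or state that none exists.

None — there is no Condorcet winner

Head-to-head results (7 voters total):
Dana vs Gus: Gus wins 4–3.
Dana vs Ana: Dana wins 4–3.
Gus vs Ana: Ana wins 4–3.
No candidate beats all others: Dana beats Ana beats Gus beats Dana, a majority cycle.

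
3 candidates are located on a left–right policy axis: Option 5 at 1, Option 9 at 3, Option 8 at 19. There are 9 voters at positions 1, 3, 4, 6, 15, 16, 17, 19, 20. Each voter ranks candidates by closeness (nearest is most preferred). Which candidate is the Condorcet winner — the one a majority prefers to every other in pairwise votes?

Option 8

With single-peaked preferences on a line, the Condorcet winner is the candidate closest to the median voter.
The median voter (position 15) is closest to Option 8 at 19.
Check: Option 8 vs Option 5 — voters closer to Option 8: 5 of 9.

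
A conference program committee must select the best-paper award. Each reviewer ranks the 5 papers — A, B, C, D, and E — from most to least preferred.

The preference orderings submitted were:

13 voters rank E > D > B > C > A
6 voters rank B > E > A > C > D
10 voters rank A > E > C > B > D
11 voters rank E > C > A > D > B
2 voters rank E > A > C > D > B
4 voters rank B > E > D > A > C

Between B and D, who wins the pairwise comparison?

D

Ballots ranking B above D: 6+10+4 = 20.
Ballots ranking D above B: 13+11+2 = 26.
D wins the head-to-head, 26–20.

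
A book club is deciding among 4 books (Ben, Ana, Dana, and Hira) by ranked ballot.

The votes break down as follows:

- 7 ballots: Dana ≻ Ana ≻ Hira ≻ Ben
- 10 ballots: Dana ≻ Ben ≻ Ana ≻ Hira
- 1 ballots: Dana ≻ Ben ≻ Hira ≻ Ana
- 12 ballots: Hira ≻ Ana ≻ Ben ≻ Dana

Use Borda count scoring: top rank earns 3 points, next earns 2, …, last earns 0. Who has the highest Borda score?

Dana

Borda scores:
  Ben: 7·0 + 10·2 + 2 + 12·1 = 34
  Ana: 7·2 + 10·1 + 0 + 12·2 = 48
  Dana: 7·3 + 10·3 + 3 + 12·0 = 54
  Hira: 7·1 + 10·0 + 1 + 12·3 = 44
Dana has the highest total.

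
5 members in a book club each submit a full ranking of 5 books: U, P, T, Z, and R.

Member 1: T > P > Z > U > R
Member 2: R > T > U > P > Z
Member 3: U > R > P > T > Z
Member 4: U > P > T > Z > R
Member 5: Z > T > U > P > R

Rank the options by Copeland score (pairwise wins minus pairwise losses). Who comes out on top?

Pairwise results:
  U vs P: U wins 4–1.
  U vs T: T wins 3–2.
  U vs Z: U wins 3–2.
  U vs R: U wins 4–1.
  P vs T: T wins 3–2.
  P vs Z: P wins 4–1.
  P vs R: P wins 3–2.
  T vs Z: T wins 4–1.
  T vs R: T wins 3–2.
  Z vs R: Z wins 3–2.
Copeland scores (wins − losses):
  U: 3 − 1 = 2
  P: 2 − 2 = 0
  T: 4 − 0 = 4
  Z: 1 − 3 = -2
  R: 0 − 4 = -4
T has the best Copeland score.

T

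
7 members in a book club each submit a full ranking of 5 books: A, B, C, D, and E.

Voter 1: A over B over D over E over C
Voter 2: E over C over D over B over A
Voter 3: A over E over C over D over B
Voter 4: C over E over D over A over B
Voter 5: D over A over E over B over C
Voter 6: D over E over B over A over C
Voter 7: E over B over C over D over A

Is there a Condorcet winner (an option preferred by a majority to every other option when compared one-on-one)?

Yes

Head-to-head results (7 voters total):
A vs B: A wins 4–3.
A vs C: A wins 4–3.
A vs D: D wins 5–2.
A vs E: E wins 4–3.
B vs C: B wins 4–3.
B vs D: D wins 5–2.
B vs E: E wins 6–1.
C vs D: C wins 4–3.
C vs E: E wins 6–1.
D vs E: E wins 4–3.
E beats each rival — A (4–3), B (6–1), C (6–1), D (4–3) — so E is the Condorcet winner.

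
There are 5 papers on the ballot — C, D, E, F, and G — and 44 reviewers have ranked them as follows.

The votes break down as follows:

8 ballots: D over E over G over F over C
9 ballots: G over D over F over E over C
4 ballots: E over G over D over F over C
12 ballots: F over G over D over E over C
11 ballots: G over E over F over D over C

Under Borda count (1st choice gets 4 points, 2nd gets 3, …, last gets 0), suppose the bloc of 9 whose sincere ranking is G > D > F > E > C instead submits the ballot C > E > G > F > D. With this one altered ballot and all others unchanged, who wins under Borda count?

G

Borda totals with the altered ballot: C 36, D 75, E 112, F 91, G 126.
The winner is unchanged: still G.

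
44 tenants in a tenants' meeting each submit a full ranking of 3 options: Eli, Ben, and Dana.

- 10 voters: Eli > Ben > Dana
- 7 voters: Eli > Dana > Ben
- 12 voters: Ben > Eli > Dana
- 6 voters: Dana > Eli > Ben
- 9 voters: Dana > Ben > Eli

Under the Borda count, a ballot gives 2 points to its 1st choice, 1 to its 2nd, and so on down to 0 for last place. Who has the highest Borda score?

Borda scores:
  Eli: 10·2 + 7·2 + 12·1 + 6·1 + 9·0 = 52
  Ben: 10·1 + 7·0 + 12·2 + 6·0 + 9·1 = 43
  Dana: 10·0 + 7·1 + 12·0 + 6·2 + 9·2 = 37
Eli has the highest total.

Eli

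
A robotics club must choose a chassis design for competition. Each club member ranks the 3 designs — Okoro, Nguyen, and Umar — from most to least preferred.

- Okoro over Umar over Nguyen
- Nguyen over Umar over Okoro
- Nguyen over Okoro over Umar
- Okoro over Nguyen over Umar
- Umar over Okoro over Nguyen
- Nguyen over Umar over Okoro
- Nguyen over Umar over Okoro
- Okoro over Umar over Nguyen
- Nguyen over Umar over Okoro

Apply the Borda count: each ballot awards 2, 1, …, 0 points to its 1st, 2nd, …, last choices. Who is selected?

Nguyen

Borda scores:
  Okoro: 2 + 0 + 1 + 2 + 1 + 0 + 0 + 2 + 0 = 8
  Nguyen: 0 + 2 + 2 + 1 + 0 + 2 + 2 + 0 + 2 = 11
  Umar: 1 + 1 + 0 + 0 + 2 + 1 + 1 + 1 + 1 = 8
Nguyen has the highest total.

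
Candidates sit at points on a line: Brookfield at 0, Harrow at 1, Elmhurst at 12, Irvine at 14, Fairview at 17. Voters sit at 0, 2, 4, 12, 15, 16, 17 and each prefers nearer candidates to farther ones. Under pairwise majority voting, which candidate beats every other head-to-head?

Elmhurst

With single-peaked preferences on a line, the Condorcet winner is the candidate closest to the median voter.
The median voter (position 12) is closest to Elmhurst at 12.
Check: Elmhurst vs Harrow — voters closer to Elmhurst: 4 of 7.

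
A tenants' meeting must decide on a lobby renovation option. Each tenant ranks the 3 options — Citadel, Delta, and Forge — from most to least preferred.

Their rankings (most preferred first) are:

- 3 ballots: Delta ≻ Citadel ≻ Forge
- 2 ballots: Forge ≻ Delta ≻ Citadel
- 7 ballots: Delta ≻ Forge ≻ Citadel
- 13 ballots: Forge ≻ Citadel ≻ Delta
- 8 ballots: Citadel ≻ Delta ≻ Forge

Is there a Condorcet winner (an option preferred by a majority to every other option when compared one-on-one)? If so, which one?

None — there is no Condorcet winner

Head-to-head results (33 voters total):
Citadel vs Delta: Citadel wins 21–12.
Citadel vs Forge: Forge wins 22–11.
Delta vs Forge: Delta wins 18–15.
No candidate beats all others: Citadel beats Delta beats Forge beats Citadel, a majority cycle.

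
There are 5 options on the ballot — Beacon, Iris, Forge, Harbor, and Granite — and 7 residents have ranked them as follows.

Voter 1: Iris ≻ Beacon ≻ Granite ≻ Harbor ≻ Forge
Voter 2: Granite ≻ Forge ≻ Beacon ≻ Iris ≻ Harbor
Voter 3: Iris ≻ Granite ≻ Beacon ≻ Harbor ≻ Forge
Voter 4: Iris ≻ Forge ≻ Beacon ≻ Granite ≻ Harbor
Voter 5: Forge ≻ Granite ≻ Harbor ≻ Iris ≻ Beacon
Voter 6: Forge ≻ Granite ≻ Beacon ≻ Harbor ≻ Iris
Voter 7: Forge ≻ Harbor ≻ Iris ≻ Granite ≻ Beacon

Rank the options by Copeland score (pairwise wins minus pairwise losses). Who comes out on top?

Pairwise results:
  Beacon vs Iris: Iris wins 5–2.
  Beacon vs Forge: Forge wins 5–2.
  Beacon vs Harbor: Beacon wins 5–2.
  Beacon vs Granite: Granite wins 5–2.
  Iris vs Forge: Forge wins 4–3.
  Iris vs Harbor: Iris wins 4–3.
  Iris vs Granite: Iris wins 4–3.
  Forge vs Harbor: Forge wins 5–2.
  Forge vs Granite: Forge wins 4–3.
  Harbor vs Granite: Granite wins 6–1.
Copeland scores (wins − losses):
  Beacon: 1 − 3 = -2
  Iris: 3 − 1 = 2
  Forge: 4 − 0 = 4
  Harbor: 0 − 4 = -4
  Granite: 2 − 2 = 0
Forge has the best Copeland score.

Forge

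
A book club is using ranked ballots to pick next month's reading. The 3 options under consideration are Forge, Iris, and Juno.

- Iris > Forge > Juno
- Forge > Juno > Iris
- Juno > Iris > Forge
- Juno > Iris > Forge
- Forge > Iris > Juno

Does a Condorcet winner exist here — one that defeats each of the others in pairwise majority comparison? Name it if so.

Head-to-head results (5 voters total):
Forge vs Iris: Iris wins 3–2.
Forge vs Juno: Forge wins 3–2.
Iris vs Juno: Juno wins 3–2.
No candidate beats all others: Forge beats Juno beats Iris beats Forge, a majority cycle.

None — there is no Condorcet winner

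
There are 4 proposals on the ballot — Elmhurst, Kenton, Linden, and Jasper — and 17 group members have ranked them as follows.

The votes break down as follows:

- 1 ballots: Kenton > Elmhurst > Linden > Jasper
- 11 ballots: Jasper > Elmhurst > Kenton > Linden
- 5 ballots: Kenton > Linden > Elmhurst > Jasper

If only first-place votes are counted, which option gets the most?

First-place vote totals:
  Elmhurst: 0
  Kenton: 6
  Linden: 0
  Jasper: 11
Jasper has the most first-place votes.

Jasper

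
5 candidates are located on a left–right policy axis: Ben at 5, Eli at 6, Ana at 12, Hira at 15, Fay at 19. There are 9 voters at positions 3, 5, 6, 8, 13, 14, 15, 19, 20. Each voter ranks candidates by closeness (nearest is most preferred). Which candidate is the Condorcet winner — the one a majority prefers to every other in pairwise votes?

With single-peaked preferences on a line, the Condorcet winner is the candidate closest to the median voter.
The median voter (position 13) is closest to Ana at 12.
Check: Ana vs Hira — voters closer to Ana: 5 of 9.

Ana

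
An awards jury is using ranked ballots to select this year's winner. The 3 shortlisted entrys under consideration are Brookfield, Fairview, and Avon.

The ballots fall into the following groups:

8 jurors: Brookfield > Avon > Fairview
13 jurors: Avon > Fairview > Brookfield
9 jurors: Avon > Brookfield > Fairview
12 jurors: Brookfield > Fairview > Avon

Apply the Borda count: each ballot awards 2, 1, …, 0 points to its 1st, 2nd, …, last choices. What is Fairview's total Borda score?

Borda scores:
  Brookfield: 8·2 + 13·0 + 9·1 + 12·2 = 49
  Fairview: 8·0 + 13·1 + 9·0 + 12·1 = 25
  Avon: 8·1 + 13·2 + 9·2 + 12·0 = 52

25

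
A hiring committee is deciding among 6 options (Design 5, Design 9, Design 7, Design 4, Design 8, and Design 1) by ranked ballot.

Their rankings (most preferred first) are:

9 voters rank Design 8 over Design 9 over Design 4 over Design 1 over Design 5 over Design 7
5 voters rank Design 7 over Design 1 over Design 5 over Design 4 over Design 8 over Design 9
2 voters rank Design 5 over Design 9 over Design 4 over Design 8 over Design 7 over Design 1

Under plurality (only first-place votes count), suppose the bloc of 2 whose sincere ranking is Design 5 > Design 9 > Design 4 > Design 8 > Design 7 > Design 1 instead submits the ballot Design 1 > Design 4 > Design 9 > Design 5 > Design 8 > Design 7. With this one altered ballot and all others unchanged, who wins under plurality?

First-place totals with the altered ballot: Design 5 0, Design 9 0, Design 7 5, Design 4 0, Design 8 9, Design 1 2.
The winner is unchanged: still Design 8.

Design 8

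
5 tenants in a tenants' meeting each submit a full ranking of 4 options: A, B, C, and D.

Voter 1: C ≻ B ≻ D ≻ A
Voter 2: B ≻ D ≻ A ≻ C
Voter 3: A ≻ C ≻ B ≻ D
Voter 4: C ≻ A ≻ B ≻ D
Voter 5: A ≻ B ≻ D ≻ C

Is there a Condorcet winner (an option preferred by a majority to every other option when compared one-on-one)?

Head-to-head results (5 voters total):
A vs B: A wins 3–2.
A vs C: A wins 3–2.
A vs D: A wins 3–2.
B vs C: C wins 3–2.
B vs D: B wins 5–0.
C vs D: C wins 3–2.
A beats each rival — B (3–2), C (3–2), D (3–2) — so A is the Condorcet winner.

Yes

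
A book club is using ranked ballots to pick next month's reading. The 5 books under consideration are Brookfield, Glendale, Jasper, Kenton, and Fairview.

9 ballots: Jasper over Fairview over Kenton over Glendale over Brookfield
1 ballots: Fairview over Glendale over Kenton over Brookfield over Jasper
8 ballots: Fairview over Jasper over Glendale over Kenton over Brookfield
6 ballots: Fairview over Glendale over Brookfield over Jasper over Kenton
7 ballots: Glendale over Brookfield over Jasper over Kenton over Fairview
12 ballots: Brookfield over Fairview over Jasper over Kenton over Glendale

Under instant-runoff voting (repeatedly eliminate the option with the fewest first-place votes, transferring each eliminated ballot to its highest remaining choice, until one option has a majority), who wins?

Fairview

Round 1: Fairview 15, Brookfield 12, Jasper 9, Glendale 7, Kenton 0. Kenton has the fewest and is eliminated.
Round 2: Fairview 15, Brookfield 12, Jasper 9, Glendale 7. Glendale has the fewest and is eliminated.
Round 3: Brookfield 19, Fairview 15, Jasper 9. Jasper has the fewest and is eliminated.
Round 4: Fairview 24, Brookfield 19. Fairview has a majority.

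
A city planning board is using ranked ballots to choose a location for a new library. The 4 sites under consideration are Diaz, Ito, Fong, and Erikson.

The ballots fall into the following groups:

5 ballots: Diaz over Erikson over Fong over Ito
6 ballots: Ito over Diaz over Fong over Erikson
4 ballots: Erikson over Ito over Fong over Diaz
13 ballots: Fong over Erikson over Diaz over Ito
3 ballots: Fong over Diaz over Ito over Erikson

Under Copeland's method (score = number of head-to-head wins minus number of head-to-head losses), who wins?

Fong

Pairwise results:
  Diaz vs Ito: Diaz wins 21–10.
  Diaz vs Fong: Fong wins 20–11.
  Diaz vs Erikson: Erikson wins 17–14.
  Ito vs Fong: Fong wins 21–10.
  Ito vs Erikson: Erikson wins 22–9.
  Fong vs Erikson: Fong wins 22–9.
Copeland scores (wins − losses):
  Diaz: 1 − 2 = -1
  Ito: 0 − 3 = -3
  Fong: 3 − 0 = 3
  Erikson: 2 − 1 = 1
Fong has the best Copeland score.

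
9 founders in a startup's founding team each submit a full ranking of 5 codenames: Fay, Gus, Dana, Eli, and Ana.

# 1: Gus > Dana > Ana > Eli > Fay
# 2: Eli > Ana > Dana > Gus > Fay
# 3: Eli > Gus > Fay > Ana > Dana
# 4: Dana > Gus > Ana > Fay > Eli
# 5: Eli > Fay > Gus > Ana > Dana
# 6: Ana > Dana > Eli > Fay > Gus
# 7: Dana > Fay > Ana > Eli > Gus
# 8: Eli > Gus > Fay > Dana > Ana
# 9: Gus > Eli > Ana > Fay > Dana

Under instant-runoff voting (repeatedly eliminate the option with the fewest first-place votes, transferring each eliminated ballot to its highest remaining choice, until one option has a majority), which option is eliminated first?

Fay

Round 1: Eli 4, Gus 2, Dana 2, Ana 1, Fay 0. Fay has the fewest and is eliminated.
Round 2: Eli 4, Gus 2, Dana 2, Ana 1. Ana has the fewest and is eliminated.
Round 3: Eli 4, Dana 3, Gus 2. Gus has the fewest and is eliminated.
Round 4: Eli 5, Dana 4. Eli has a majority.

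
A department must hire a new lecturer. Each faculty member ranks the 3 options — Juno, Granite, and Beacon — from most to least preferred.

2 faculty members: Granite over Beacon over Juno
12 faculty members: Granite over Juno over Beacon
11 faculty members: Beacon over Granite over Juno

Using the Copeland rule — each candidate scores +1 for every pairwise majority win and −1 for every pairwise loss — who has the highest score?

Granite

Pairwise results:
  Juno vs Granite: Granite wins 25–0.
  Juno vs Beacon: Beacon wins 13–12.
  Granite vs Beacon: Granite wins 14–11.
Copeland scores (wins − losses):
  Juno: 0 − 2 = -2
  Granite: 2 − 0 = 2
  Beacon: 1 − 1 = 0
Granite has the best Copeland score.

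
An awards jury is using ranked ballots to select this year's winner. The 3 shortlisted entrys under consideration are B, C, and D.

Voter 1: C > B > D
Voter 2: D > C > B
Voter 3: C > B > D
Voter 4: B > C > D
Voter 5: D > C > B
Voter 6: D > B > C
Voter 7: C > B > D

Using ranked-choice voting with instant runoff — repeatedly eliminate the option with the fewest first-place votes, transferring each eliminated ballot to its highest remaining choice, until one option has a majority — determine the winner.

Round 1: C 3, D 3, B 1. B has the fewest and is eliminated.
Round 2: C 4, D 3. C has a majority.

C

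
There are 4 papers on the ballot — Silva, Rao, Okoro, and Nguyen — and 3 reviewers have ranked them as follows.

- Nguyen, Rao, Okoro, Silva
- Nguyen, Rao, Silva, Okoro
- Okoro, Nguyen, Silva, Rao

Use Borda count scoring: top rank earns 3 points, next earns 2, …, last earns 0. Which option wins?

Borda scores:
  Silva: 0 + 1 + 1 = 2
  Rao: 2 + 2 + 0 = 4
  Okoro: 1 + 0 + 3 = 4
  Nguyen: 3 + 3 + 2 = 8
Nguyen has the highest total.

Nguyen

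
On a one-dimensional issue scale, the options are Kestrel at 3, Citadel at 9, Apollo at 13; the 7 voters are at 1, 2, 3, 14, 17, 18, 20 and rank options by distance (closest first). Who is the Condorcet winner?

Apollo

With single-peaked preferences on a line, the Condorcet winner is the candidate closest to the median voter.
The median voter (position 14) is closest to Apollo at 13.
Check: Apollo vs Citadel — voters closer to Apollo: 4 of 7.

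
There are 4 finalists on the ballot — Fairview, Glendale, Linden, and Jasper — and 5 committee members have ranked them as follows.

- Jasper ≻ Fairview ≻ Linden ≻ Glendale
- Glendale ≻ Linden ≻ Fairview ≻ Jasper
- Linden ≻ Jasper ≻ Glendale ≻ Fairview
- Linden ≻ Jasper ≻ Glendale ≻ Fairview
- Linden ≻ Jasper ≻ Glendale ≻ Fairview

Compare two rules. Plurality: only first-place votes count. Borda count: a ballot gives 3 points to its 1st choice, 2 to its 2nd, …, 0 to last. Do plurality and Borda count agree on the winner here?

Plurality first-place counts: Fairview 0, Glendale 1, Linden 3, Jasper 1 → Linden.
Borda totals: Fairview 3, Glendale 6, Linden 12, Jasper 9 → Linden.
The two rules agree on Linden.

Yes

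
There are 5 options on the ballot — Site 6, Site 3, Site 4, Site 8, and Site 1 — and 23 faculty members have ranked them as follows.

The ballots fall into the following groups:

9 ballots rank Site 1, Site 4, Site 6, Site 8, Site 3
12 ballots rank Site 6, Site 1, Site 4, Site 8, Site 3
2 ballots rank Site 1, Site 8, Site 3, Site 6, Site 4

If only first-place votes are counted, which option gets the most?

Site 6

First-place vote totals:
  Site 6: 12
  Site 3: 0
  Site 4: 0
  Site 8: 0
  Site 1: 11
Site 6 has the most first-place votes.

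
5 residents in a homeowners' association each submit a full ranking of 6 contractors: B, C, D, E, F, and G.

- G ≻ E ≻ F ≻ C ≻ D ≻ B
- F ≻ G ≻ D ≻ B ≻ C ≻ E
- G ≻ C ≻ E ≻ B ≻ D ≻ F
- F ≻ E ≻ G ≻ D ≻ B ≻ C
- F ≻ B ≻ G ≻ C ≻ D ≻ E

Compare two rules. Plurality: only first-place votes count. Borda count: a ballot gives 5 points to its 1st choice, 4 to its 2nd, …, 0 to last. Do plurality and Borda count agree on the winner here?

No

Plurality first-place counts: B 0, C 0, D 0, E 0, F 3, G 2 → F.
Borda totals: B 9, C 9, D 8, E 11, F 18, G 20 → G.
The two rules disagree: plurality picks F, Borda picks G.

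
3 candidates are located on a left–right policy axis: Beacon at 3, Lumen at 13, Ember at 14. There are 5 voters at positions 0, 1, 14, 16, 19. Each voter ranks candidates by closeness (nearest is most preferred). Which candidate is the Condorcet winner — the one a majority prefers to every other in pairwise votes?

With single-peaked preferences on a line, the Condorcet winner is the candidate closest to the median voter.
The median voter (position 14) is closest to Ember at 14.
Check: Ember vs Lumen — voters closer to Ember: 3 of 5.

Ember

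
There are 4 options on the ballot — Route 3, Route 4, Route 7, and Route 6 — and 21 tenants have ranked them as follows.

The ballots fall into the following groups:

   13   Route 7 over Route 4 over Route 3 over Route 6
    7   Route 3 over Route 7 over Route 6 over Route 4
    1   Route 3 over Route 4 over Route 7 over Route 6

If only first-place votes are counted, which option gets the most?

First-place vote totals:
  Route 3: 8
  Route 4: 0
  Route 7: 13
  Route 6: 0
Route 7 has the most first-place votes.

Route 7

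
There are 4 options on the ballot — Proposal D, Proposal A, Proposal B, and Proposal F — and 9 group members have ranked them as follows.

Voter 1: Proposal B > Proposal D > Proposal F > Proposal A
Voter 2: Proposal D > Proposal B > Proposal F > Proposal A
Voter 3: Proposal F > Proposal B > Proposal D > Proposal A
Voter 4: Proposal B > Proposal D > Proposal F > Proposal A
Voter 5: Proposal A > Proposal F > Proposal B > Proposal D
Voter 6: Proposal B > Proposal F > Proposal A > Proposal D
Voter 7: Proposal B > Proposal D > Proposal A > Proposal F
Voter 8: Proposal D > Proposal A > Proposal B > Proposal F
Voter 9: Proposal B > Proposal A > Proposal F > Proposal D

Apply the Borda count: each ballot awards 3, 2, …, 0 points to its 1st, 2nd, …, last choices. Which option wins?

Proposal B

Borda scores:
  Proposal D: 2 + 3 + 1 + 2 + 0 + 0 + 2 + 3 + 0 = 13
  Proposal A: 0 + 0 + 0 + 0 + 3 + 1 + 1 + 2 + 2 = 9
  Proposal B: 3 + 2 + 2 + 3 + 1 + 3 + 3 + 1 + 3 = 21
  Proposal F: 1 + 1 + 3 + 1 + 2 + 2 + 0 + 0 + 1 = 11
Proposal B has the highest total.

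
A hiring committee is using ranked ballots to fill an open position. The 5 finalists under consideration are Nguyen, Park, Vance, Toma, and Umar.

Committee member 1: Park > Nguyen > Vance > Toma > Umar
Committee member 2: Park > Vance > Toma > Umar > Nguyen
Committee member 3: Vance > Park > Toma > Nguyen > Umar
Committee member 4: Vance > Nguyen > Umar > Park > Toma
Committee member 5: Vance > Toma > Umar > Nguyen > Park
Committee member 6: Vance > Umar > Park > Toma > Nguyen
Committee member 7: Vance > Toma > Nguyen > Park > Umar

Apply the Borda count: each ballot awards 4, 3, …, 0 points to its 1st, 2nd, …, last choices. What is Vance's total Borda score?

Borda scores:
  Nguyen: 3 + 0 + 1 + 3 + 1 + 0 + 2 = 10
  Park: 4 + 4 + 3 + 1 + 0 + 2 + 1 = 15
  Vance: 2 + 3 + 4 + 4 + 4 + 4 + 4 = 25
  Toma: 1 + 2 + 2 + 0 + 3 + 1 + 3 = 12
  Umar: 0 + 1 + 0 + 2 + 2 + 3 + 0 = 8

25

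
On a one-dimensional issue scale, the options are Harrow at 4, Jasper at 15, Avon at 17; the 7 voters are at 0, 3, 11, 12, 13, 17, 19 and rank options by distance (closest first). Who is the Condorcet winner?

Jasper

With single-peaked preferences on a line, the Condorcet winner is the candidate closest to the median voter.
The median voter (position 12) is closest to Jasper at 15.
Check: Jasper vs Avon — voters closer to Jasper: 5 of 7.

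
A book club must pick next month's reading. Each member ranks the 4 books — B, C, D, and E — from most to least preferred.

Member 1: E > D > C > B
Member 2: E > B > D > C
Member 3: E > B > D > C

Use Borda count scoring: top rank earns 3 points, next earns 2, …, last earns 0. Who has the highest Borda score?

E

Borda scores:
  B: 0 + 2 + 2 = 4
  C: 1 + 0 + 0 = 1
  D: 2 + 1 + 1 = 4
  E: 3 + 3 + 3 = 9
E has the highest total.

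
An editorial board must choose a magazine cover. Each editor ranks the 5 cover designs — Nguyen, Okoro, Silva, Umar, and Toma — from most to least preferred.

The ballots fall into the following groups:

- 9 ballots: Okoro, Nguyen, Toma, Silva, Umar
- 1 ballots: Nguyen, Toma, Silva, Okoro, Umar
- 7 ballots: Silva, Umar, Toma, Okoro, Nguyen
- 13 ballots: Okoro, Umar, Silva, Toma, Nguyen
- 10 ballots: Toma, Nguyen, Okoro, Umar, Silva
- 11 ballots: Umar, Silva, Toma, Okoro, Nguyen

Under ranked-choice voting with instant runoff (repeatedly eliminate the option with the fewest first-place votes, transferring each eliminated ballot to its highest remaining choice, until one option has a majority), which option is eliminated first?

Nguyen

Round 1: Okoro 22, Umar 11, Toma 10, Silva 7, Nguyen 1. Nguyen has the fewest and is eliminated.
Round 2: Okoro 22, Umar 11, Toma 11, Silva 7. Silva has the fewest and is eliminated.
Round 3: Okoro 22, Umar 18, Toma 11. Toma has the fewest and is eliminated.
Round 4: Okoro 33, Umar 18. Okoro has a majority.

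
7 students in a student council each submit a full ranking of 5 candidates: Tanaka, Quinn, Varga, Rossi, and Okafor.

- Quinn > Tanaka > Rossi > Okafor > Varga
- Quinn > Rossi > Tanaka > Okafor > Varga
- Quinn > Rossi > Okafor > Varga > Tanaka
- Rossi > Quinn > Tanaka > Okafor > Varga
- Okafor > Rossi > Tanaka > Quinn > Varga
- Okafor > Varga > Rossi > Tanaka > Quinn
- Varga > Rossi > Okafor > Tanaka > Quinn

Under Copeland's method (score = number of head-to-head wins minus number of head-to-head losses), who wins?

Pairwise results:
  Tanaka vs Quinn: Quinn wins 4–3.
  Tanaka vs Varga: Tanaka wins 4–3.
  Tanaka vs Rossi: Rossi wins 6–1.
  Tanaka vs Okafor: Okafor wins 4–3.
  Quinn vs Varga: Quinn wins 5–2.
  Quinn vs Rossi: Rossi wins 4–3.
  Quinn vs Okafor: Quinn wins 4–3.
  Varga vs Rossi: Rossi wins 5–2.
  Varga vs Okafor: Okafor wins 6–1.
  Rossi vs Okafor: Rossi wins 5–2.
Copeland scores (wins − losses):
  Tanaka: 1 − 3 = -2
  Quinn: 3 − 1 = 2
  Varga: 0 − 4 = -4
  Rossi: 4 − 0 = 4
  Okafor: 2 − 2 = 0
Rossi has the best Copeland score.

Rossi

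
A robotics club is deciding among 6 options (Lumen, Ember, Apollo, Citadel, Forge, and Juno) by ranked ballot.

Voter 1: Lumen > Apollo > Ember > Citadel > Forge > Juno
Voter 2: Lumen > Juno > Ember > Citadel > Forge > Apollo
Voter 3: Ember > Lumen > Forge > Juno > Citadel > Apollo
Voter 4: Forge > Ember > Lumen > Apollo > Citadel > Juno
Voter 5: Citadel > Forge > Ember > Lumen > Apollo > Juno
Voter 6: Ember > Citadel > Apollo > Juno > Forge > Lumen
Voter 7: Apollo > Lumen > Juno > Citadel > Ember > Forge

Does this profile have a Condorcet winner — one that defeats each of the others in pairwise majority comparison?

Yes

Head-to-head results (7 voters total):
Lumen vs Ember: Ember wins 4–3.
Lumen vs Apollo: Lumen wins 5–2.
Lumen vs Citadel: Lumen wins 5–2.
Lumen vs Forge: Lumen wins 4–3.
Lumen vs Juno: Lumen wins 6–1.
Ember vs Apollo: Ember wins 5–2.
Ember vs Citadel: Ember wins 5–2.
Ember vs Forge: Ember wins 5–2.
Ember vs Juno: Ember wins 5–2.
Apollo vs Citadel: Citadel wins 4–3.
Apollo vs Forge: Forge wins 4–3.
Apollo vs Juno: Apollo wins 5–2.
Citadel vs Forge: Citadel wins 5–2.
Citadel vs Juno: Citadel wins 4–3.
Forge vs Juno: Forge wins 4–3.
Ember beats each rival — Lumen (4–3), Apollo (5–2), Citadel (5–2), Forge (5–2), Juno (5–2) — so Ember is the Condorcet winner.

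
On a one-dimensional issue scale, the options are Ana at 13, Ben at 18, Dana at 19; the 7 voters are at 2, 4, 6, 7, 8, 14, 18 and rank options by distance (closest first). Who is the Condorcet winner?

Ana

With single-peaked preferences on a line, the Condorcet winner is the candidate closest to the median voter.
The median voter (position 7) is closest to Ana at 13.
Check: Ana vs Ben — voters closer to Ana: 6 of 7.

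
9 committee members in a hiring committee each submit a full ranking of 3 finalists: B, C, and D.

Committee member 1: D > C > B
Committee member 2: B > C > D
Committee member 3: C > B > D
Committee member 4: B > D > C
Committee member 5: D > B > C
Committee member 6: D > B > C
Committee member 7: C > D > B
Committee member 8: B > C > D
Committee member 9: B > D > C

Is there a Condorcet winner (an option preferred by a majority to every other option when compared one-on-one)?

Head-to-head results (9 voters total):
B vs C: B wins 6–3.
B vs D: B wins 5–4.
C vs D: D wins 5–4.
B beats each rival — C (6–3), D (5–4) — so B is the Condorcet winner.

Yes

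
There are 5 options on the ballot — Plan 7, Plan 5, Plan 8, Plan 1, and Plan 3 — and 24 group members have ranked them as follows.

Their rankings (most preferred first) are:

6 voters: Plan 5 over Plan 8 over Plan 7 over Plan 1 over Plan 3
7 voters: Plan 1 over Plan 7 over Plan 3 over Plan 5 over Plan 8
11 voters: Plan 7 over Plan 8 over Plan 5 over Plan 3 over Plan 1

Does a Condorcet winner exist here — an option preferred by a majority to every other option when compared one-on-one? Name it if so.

Head-to-head results (24 voters total):
Plan 7 vs Plan 5: Plan 7 wins 18–6.
Plan 7 vs Plan 8: Plan 7 wins 18–6.
Plan 7 vs Plan 1: Plan 7 wins 17–7.
Plan 7 vs Plan 3: Plan 7 wins 24–0.
Plan 5 vs Plan 8: Plan 5 wins 13–11.
Plan 5 vs Plan 1: Plan 5 wins 17–7.
Plan 5 vs Plan 3: Plan 5 wins 17–7.
Plan 8 vs Plan 1: Plan 8 wins 17–7.
Plan 8 vs Plan 3: Plan 8 wins 17–7.
Plan 1 vs Plan 3: Plan 1 wins 13–11.
Plan 7 beats each rival — Plan 5 (18–6), Plan 8 (18–6), Plan 1 (17–7), Plan 3 (24–0) — so Plan 7 is the Condorcet winner.

Plan 7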